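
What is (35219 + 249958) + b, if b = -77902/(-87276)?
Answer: 12444592877/43638 ≈ 2.8518e+5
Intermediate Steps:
b = 38951/43638 (b = -77902*(-1/87276) = 38951/43638 ≈ 0.89259)
(35219 + 249958) + b = (35219 + 249958) + 38951/43638 = 285177 + 38951/43638 = 12444592877/43638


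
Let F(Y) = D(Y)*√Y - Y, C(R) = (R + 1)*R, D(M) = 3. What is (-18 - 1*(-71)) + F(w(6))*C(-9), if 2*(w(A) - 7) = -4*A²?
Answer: 4733 + 216*I*√65 ≈ 4733.0 + 1741.4*I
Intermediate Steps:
C(R) = R*(1 + R) (C(R) = (1 + R)*R = R*(1 + R))
w(A) = 7 - 2*A² (w(A) = 7 + (-4*A²)/2 = 7 - 2*A²)
F(Y) = -Y + 3*√Y (F(Y) = 3*√Y - Y = -Y + 3*√Y)
(-18 - 1*(-71)) + F(w(6))*C(-9) = (-18 - 1*(-71)) + (-(7 - 2*6²) + 3*√(7 - 2*6²))*(-9*(1 - 9)) = (-18 + 71) + (-(7 - 2*36) + 3*√(7 - 2*36))*(-9*(-8)) = 53 + (-(7 - 72) + 3*√(7 - 72))*72 = 53 + (-1*(-65) + 3*√(-65))*72 = 53 + (65 + 3*(I*√65))*72 = 53 + (65 + 3*I*√65)*72 = 53 + (4680 + 216*I*√65) = 4733 + 216*I*√65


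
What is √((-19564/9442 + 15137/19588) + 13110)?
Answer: √28025143794003155617/46237474 ≈ 114.49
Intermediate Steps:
√((-19564/9442 + 15137/19588) + 13110) = √((-19564*1/9442 + 15137*(1/19588)) + 13110) = √((-9782/4721 + 15137/19588) + 13110) = √(-120148039/92474948 + 13110) = √(1212226420241/92474948) = √28025143794003155617/46237474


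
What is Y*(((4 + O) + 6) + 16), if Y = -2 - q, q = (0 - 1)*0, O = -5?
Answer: -42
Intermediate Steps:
q = 0 (q = -1*0 = 0)
Y = -2 (Y = -2 - 1*0 = -2 + 0 = -2)
Y*(((4 + O) + 6) + 16) = -2*(((4 - 5) + 6) + 16) = -2*((-1 + 6) + 16) = -2*(5 + 16) = -2*21 = -42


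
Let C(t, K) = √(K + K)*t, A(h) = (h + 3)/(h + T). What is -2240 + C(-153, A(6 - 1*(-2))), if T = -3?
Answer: -2240 - 153*√110/5 ≈ -2560.9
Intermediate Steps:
A(h) = (3 + h)/(-3 + h) (A(h) = (h + 3)/(h - 3) = (3 + h)/(-3 + h))
C(t, K) = t*√2*√K (C(t, K) = √(2*K)*t = (√2*√K)*t = t*√2*√K)
-2240 + C(-153, A(6 - 1*(-2))) = -2240 - 153*√2*√((3 + (6 - 1*(-2)))/(-3 + (6 - 1*(-2)))) = -2240 - 153*√2*√((3 + (6 + 2))/(-3 + (6 + 2))) = -2240 - 153*√2*√((3 + 8)/(-3 + 8)) = -2240 - 153*√2*√(11/5) = -2240 - 153*√2*√55/5 = -2240 - 153*√110/5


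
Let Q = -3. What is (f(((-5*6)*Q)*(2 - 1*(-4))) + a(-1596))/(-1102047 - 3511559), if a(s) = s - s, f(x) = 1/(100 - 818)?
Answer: 1/3312569108 ≈ 3.0188e-10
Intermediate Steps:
f(x) = -1/718 (f(x) = 1/(-718) = -1/718)
a(s) = 0
(f(((-5*6)*Q)*(2 - 1*(-4))) + a(-1596))/(-1102047 - 3511559) = (-1/718 + 0)/(-1102047 - 3511559) = -1/718/(-4613606) = -1/718*(-1/4613606) = 1/3312569108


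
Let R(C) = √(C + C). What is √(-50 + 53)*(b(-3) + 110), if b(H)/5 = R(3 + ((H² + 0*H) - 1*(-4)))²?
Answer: 270*√3 ≈ 467.65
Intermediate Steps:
R(C) = √2*√C (R(C) = √(2*C) = √2*√C)
b(H) = 70 + 10*H² (b(H) = 5*(√2*√(3 + ((H² + 0*H) - 1*(-4))))² = 5*(√2*√(3 + ((H² + 0) + 4)))² = 5*(√2*√(3 + (H² + 4)))² = 5*(√2*√(3 + (4 + H²)))² = 5*(√2*√(7 + H²))² = 5*(14 + 2*H²) = 70 + 10*H²)
√(-50 + 53)*(b(-3) + 110) = √(-50 + 53)*((70 + 10*(-3)²) + 110) = √3*((70 + 10*9) + 110) = √3*((70 + 90) + 110) = √3*(160 + 110) = √3*270 = 270*√3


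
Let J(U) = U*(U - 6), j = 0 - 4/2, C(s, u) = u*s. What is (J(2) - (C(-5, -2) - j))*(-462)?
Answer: 9240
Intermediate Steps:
C(s, u) = s*u
j = -2 (j = 0 - 4*½ = 0 - 2 = -2)
J(U) = U*(-6 + U)
(J(2) - (C(-5, -2) - j))*(-462) = (2*(-6 + 2) - (-5*(-2) - 1*(-2)))*(-462) = (2*(-4) - (10 + 2))*(-462) = (-8 - 1*12)*(-462) = (-8 - 12)*(-462) = -20*(-462) = 9240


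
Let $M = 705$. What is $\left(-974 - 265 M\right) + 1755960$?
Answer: $1568161$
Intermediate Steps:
$\left(-974 - 265 M\right) + 1755960 = \left(-974 - 186825\right) + 1755960 = -187799 + 1755960 = 1568161$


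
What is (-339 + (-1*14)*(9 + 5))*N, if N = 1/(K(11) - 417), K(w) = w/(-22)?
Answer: 214/167 ≈ 1.2814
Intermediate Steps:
K(w) = -w/22 (K(w) = w*(-1/22) = -w/22)
N = -2/835 (N = 1/(-1/22*11 - 417) = 1/(-½ - 417) = 1/(-835/2) = -2/835 ≈ -0.0023952)
(-339 + (-1*14)*(9 + 5))*N = (-339 + (-1*14)*(9 + 5))*(-2/835) = (-339 - 14*14)*(-2/835) = (-339 - 196)*(-2/835) = -535*(-2/835) = 214/167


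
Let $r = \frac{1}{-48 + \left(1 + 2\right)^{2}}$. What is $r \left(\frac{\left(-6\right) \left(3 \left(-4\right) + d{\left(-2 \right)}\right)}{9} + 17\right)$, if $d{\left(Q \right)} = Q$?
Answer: $- \frac{79}{117} \approx -0.67521$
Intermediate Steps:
$r = - \frac{1}{39}$ ($r = \frac{1}{-48 + 3^{2}} = \frac{1}{-48 + 9} = \frac{1}{-39} = - \frac{1}{39} \approx -0.025641$)
$r \left(\frac{\left(-6\right) \left(3 \left(-4\right) + d{\left(-2 \right)}\right)}{9} + 17\right) = - \frac{\frac{\left(-6\right) \left(3 \left(-4\right) - 2\right)}{9} + 17}{39} = - \frac{- 6 \left(-12 - 2\right) \frac{1}{9} + 17}{39} = - \frac{\left(-6\right) \left(-14\right) \frac{1}{9} + 17}{39} = - \frac{84 \cdot \frac{1}{9} + 17}{39} = - \frac{\frac{28}{3} + 17}{39} = \left(- \frac{1}{39}\right) \frac{79}{3} = - \frac{79}{117}$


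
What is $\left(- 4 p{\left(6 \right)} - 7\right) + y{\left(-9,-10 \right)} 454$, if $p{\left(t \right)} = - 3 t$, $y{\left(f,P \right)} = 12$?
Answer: $5513$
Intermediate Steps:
$\left(- 4 p{\left(6 \right)} - 7\right) + y{\left(-9,-10 \right)} 454 = \left(- 4 \left(\left(-3\right) 6\right) - 7\right) + 12 \cdot 454 = \left(\left(-4\right) \left(-18\right) - 7\right) + 5448 = \left(72 - 7\right) + 5448 = 65 + 5448 = 5513$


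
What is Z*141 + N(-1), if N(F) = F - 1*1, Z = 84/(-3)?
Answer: -3950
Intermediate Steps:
Z = -28 (Z = 84*(-⅓) = -28)
N(F) = -1 + F (N(F) = F - 1 = -1 + F)
Z*141 + N(-1) = -28*141 + (-1 - 1) = -3948 - 2 = -3950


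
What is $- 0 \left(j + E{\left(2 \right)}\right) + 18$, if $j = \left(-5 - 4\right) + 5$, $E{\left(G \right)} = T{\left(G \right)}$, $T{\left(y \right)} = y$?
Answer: $18$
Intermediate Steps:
$E{\left(G \right)} = G$
$j = -4$ ($j = -9 + 5 = -4$)
$- 0 \left(j + E{\left(2 \right)}\right) + 18 = - 0 \left(-4 + 2\right) + 18 = - 0 \left(-2\right) + 18 = \left(-1\right) 0 + 18 = 0 + 18 = 18$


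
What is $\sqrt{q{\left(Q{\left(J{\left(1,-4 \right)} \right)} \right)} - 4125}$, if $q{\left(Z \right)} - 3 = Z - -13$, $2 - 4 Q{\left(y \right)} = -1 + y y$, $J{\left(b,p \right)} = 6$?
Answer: $\frac{i \sqrt{16469}}{2} \approx 64.166 i$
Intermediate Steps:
$Q{\left(y \right)} = \frac{3}{4} - \frac{y^{2}}{4}$ ($Q{\left(y \right)} = \frac{1}{2} - \frac{-1 + y y}{4} = \frac{1}{2} - \frac{-1 + y^{2}}{4} = \frac{1}{2} - \left(- \frac{1}{4} + \frac{y^{2}}{4}\right) = \frac{3}{4} - \frac{y^{2}}{4}$)
$q{\left(Z \right)} = 16 + Z$ ($q{\left(Z \right)} = 3 + \left(Z - -13\right) = 3 + \left(Z + 13\right) = 3 + \left(13 + Z\right) = 16 + Z$)
$\sqrt{q{\left(Q{\left(J{\left(1,-4 \right)} \right)} \right)} - 4125} = \sqrt{\left(16 + \left(\frac{3}{4} - \frac{6^{2}}{4}\right)\right) - 4125} = \sqrt{\left(16 + \left(\frac{3}{4} - 9\right)\right) - 4125} = \sqrt{\left(16 - \frac{33}{4}\right) - 4125} = \sqrt{\frac{31}{4} - 4125} = \sqrt{- \frac{16469}{4}} = \frac{i \sqrt{16469}}{2}$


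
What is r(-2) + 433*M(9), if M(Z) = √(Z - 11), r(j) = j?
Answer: -2 + 433*I*√2 ≈ -2.0 + 612.35*I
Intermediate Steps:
M(Z) = √(-11 + Z)
r(-2) + 433*M(9) = -2 + 433*√(-11 + 9) = -2 + 433*√(-2) = -2 + 433*(I*√2) = -2 + 433*I*√2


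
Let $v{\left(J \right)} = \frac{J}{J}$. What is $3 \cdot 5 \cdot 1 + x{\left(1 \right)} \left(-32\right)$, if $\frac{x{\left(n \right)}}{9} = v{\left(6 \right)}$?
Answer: $-273$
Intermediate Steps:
$v{\left(J \right)} = 1$
$x{\left(n \right)} = 9$ ($x{\left(n \right)} = 9 \cdot 1 = 9$)
$3 \cdot 5 \cdot 1 + x{\left(1 \right)} \left(-32\right) = 3 \cdot 5 \cdot 1 + 9 \left(-32\right) = 15 \cdot 1 - 288 = 15 - 288 = -273$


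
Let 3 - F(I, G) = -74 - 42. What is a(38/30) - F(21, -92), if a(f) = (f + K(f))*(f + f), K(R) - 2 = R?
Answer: -24191/225 ≈ -107.52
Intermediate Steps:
K(R) = 2 + R
F(I, G) = 119 (F(I, G) = 3 - (-74 - 42) = 3 - 1*(-116) = 3 + 116 = 119)
a(f) = 2*f*(2 + 2*f) (a(f) = (f + (2 + f))*(f + f) = (2 + 2*f)*(2*f) = 2*f*(2 + 2*f))
a(38/30) - F(21, -92) = 4*(38/30)*(1 + 38/30) - 1*119 = 4*(38*(1/30))*(1 + 38*(1/30)) - 119 = 4*(19/15)*(1 + 19/15) - 119 = 4*(19/15)*(34/15) - 119 = 2584/225 - 119 = -24191/225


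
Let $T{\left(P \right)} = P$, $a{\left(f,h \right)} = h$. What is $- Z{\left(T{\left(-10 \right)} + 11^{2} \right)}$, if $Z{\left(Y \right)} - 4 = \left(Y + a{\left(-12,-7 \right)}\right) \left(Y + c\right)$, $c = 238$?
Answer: $-36300$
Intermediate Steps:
$Z{\left(Y \right)} = 4 + \left(-7 + Y\right) \left(238 + Y\right)$ ($Z{\left(Y \right)} = 4 + \left(Y - 7\right) \left(Y + 238\right) = 4 + \left(-7 + Y\right) \left(238 + Y\right)$)
$- Z{\left(T{\left(-10 \right)} + 11^{2} \right)} = - (-1662 + \left(-10 + 11^{2}\right)^{2} + 231 \left(-10 + 11^{2}\right)) = - (-1662 + \left(-10 + 121\right)^{2} + 231 \left(-10 + 121\right)) = - (-1662 + 111^{2} + 231 \cdot 111) = - (-1662 + 12321 + 25641) = \left(-1\right) 36300 = -36300$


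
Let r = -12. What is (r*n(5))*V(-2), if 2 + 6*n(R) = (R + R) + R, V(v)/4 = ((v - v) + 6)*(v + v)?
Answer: 2496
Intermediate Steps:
V(v) = 48*v (V(v) = 4*(((v - v) + 6)*(v + v)) = 4*((0 + 6)*(2*v)) = 4*(6*(2*v)) = 4*(12*v) = 48*v)
n(R) = -⅓ + R/2 (n(R) = -⅓ + ((R + R) + R)/6 = -⅓ + (2*R + R)/6 = -⅓ + (3*R)/6 = -⅓ + R/2)
(r*n(5))*V(-2) = (-12*(-⅓ + (½)*5))*(48*(-2)) = -12*(-⅓ + 5/2)*(-96) = -12*13/6*(-96) = -26*(-96) = 2496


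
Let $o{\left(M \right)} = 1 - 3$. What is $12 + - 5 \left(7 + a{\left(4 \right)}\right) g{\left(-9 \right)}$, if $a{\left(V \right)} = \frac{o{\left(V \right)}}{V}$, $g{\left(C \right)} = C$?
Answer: $\frac{609}{2} \approx 304.5$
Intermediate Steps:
$o{\left(M \right)} = -2$
$a{\left(V \right)} = - \frac{2}{V}$
$12 + - 5 \left(7 + a{\left(4 \right)}\right) g{\left(-9 \right)} = 12 + - 5 \left(7 - \frac{2}{4}\right) \left(-9\right) = 12 + - 5 \left(7 - \frac{1}{2}\right) \left(-9\right) = 12 + \left(-5\right) \frac{13}{2} \left(-9\right) = 12 - - \frac{585}{2} = 12 + \frac{585}{2} = \frac{609}{2}$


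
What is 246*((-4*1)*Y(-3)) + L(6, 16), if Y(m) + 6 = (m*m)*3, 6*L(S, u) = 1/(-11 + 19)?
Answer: -991871/48 ≈ -20664.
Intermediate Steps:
L(S, u) = 1/48 (L(S, u) = 1/(6*(-11 + 19)) = (⅙)/8 = (⅙)*(⅛) = 1/48)
Y(m) = -6 + 3*m² (Y(m) = -6 + (m*m)*3 = -6 + m²*3 = -6 + 3*m²)
246*((-4*1)*Y(-3)) + L(6, 16) = 246*((-4*1)*(-6 + 3*(-3)²)) + 1/48 = 246*(-4*(-6 + 3*9)) + 1/48 = 246*(-4*(-6 + 27)) + 1/48 = 246*(-4*21) + 1/48 = 246*(-84) + 1/48 = -20664 + 1/48 = -991871/48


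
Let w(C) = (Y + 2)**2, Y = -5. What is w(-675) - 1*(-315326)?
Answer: 315335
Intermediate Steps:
w(C) = 9 (w(C) = (-5 + 2)**2 = (-3)**2 = 9)
w(-675) - 1*(-315326) = 9 - 1*(-315326) = 9 + 315326 = 315335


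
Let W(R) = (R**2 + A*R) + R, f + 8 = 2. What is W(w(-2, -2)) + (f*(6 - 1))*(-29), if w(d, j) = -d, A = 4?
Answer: 884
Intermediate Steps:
f = -6 (f = -8 + 2 = -6)
W(R) = R**2 + 5*R (W(R) = (R**2 + 4*R) + R = R**2 + 5*R)
W(w(-2, -2)) + (f*(6 - 1))*(-29) = (-1*(-2))*(5 - 1*(-2)) - 6*(6 - 1)*(-29) = 2*(5 + 2) - 6*5*(-29) = 2*7 - 30*(-29) = 14 + 870 = 884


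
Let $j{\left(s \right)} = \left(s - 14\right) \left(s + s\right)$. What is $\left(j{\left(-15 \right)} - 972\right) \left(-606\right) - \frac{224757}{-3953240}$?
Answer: $\frac{244357895637}{3953240} \approx 61812.0$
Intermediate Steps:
$j{\left(s \right)} = 2 s \left(-14 + s\right)$ ($j{\left(s \right)} = \left(-14 + s\right) 2 s = 2 s \left(-14 + s\right)$)
$\left(j{\left(-15 \right)} - 972\right) \left(-606\right) - \frac{224757}{-3953240} = \left(2 \left(-15\right) \left(-14 - 15\right) - 972\right) \left(-606\right) - \frac{224757}{-3953240} = \left(2 \left(-15\right) \left(-29\right) - 972\right) \left(-606\right) - 224757 \left(- \frac{1}{3953240}\right) = \left(870 - 972\right) \left(-606\right) - - \frac{224757}{3953240} = \left(-102\right) \left(-606\right) + \frac{224757}{3953240} = 61812 + \frac{224757}{3953240} = \frac{244357895637}{3953240}$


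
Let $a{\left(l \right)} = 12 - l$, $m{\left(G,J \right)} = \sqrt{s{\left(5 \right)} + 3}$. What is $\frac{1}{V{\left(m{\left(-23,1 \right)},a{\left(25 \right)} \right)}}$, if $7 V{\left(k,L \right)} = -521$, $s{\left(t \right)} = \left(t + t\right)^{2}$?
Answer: $- \frac{7}{521} \approx -0.013436$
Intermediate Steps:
$s{\left(t \right)} = 4 t^{2}$ ($s{\left(t \right)} = \left(2 t\right)^{2} = 4 t^{2}$)
$m{\left(G,J \right)} = \sqrt{103}$ ($m{\left(G,J \right)} = \sqrt{4 \cdot 5^{2} + 3} = \sqrt{4 \cdot 25 + 3} = \sqrt{100 + 3} = \sqrt{103}$)
$V{\left(k,L \right)} = - \frac{521}{7}$ ($V{\left(k,L \right)} = \frac{1}{7} \left(-521\right) = - \frac{521}{7}$)
$\frac{1}{V{\left(m{\left(-23,1 \right)},a{\left(25 \right)} \right)}} = \frac{1}{- \frac{521}{7}} = - \frac{7}{521}$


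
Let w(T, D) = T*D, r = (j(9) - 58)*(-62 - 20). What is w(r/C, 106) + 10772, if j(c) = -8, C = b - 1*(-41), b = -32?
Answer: 223540/3 ≈ 74513.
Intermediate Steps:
C = 9 (C = -32 - 1*(-41) = -32 + 41 = 9)
r = 5412 (r = (-8 - 58)*(-62 - 20) = -66*(-82) = 5412)
w(T, D) = D*T
w(r/C, 106) + 10772 = 106*(5412/9) + 10772 = 106*(5412*(⅑)) + 10772 = 106*(1804/3) + 10772 = 191224/3 + 10772 = 223540/3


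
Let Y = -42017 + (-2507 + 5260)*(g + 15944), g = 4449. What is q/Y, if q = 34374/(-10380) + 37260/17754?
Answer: -6208811/287179376521840 ≈ -2.1620e-8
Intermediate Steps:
q = -6208811/5119070 (q = 34374*(-1/10380) + 37260*(1/17754) = -5729/1730 + 6210/2959 = -6208811/5119070 ≈ -1.2129)
Y = 56099912 (Y = -42017 + (-2507 + 5260)*(4449 + 15944) = -42017 + 2753*20393 = -42017 + 56141929 = 56099912)
q/Y = -6208811/5119070/56099912 = -6208811/5119070*1/56099912 = -6208811/287179376521840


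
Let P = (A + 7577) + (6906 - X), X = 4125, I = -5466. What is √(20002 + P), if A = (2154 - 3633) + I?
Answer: √23415 ≈ 153.02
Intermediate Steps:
A = -6945 (A = (2154 - 3633) - 5466 = -1479 - 5466 = -6945)
P = 3413 (P = (-6945 + 7577) + (6906 - 1*4125) = 632 + (6906 - 4125) = 632 + 2781 = 3413)
√(20002 + P) = √(20002 + 3413) = √23415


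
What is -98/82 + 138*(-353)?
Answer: -1997323/41 ≈ -48715.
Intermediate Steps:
-98/82 + 138*(-353) = -98*1/82 - 48714 = -49/41 - 48714 = -1997323/41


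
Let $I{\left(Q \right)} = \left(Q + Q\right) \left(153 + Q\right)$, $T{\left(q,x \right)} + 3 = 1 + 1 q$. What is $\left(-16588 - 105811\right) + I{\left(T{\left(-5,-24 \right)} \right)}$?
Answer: $-124443$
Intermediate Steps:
$T{\left(q,x \right)} = -2 + q$ ($T{\left(q,x \right)} = -3 + \left(1 + 1 q\right) = -3 + \left(1 + q\right) = -2 + q$)
$I{\left(Q \right)} = 2 Q \left(153 + Q\right)$
$\left(-16588 - 105811\right) + I{\left(T{\left(-5,-24 \right)} \right)} = \left(-16588 - 105811\right) + 2 \left(-2 - 5\right) \left(153 - 7\right) = -122399 + 2 \left(-7\right) \left(153 - 7\right) = -122399 + 2 \left(-7\right) 146 = -122399 - 2044 = -124443$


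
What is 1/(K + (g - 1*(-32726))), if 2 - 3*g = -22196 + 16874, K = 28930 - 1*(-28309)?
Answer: 3/275219 ≈ 1.0900e-5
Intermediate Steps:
K = 57239 (K = 28930 + 28309 = 57239)
g = 5324/3 (g = 2/3 - (-22196 + 16874)/3 = 2/3 - 1/3*(-5322) = 2/3 + 1774 = 5324/3 ≈ 1774.7)
1/(K + (g - 1*(-32726))) = 1/(57239 + (5324/3 - 1*(-32726))) = 1/(57239 + (5324/3 + 32726)) = 1/(57239 + 103502/3) = 1/(275219/3) = 3/275219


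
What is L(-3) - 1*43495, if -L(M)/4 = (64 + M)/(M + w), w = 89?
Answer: -1870407/43 ≈ -43498.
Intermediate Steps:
L(M) = -4*(64 + M)/(89 + M) (L(M) = -4*(64 + M)/(M + 89) = -4*(64 + M)/(89 + M))
L(-3) - 1*43495 = 4*(-64 - 1*(-3))/(89 - 3) - 1*43495 = 4*(-64 + 3)/86 - 43495 = 4*(1/86)*(-61) - 43495 = -122/43 - 43495 = -1870407/43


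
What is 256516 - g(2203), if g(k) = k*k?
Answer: -4596693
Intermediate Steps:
g(k) = k²
256516 - g(2203) = 256516 - 1*2203² = 256516 - 1*4853209 = 256516 - 4853209 = -4596693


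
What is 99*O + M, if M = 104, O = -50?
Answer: -4846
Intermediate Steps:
99*O + M = 99*(-50) + 104 = -4950 + 104 = -4846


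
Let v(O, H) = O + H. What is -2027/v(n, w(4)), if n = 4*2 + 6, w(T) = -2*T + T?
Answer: -2027/10 ≈ -202.70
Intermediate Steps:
w(T) = -T
n = 14 (n = 8 + 6 = 14)
v(O, H) = H + O
-2027/v(n, w(4)) = -2027/(-1*4 + 14) = -2027/(-4 + 14) = -2027/10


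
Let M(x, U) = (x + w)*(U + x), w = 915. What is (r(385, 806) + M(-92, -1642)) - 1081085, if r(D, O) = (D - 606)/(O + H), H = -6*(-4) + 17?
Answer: -2124417670/847 ≈ -2.5082e+6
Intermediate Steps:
H = 41 (H = 24 + 17 = 41)
M(x, U) = (915 + x)*(U + x) (M(x, U) = (x + 915)*(U + x) = (915 + x)*(U + x))
r(D, O) = (-606 + D)/(41 + O) (r(D, O) = (D - 606)/(O + 41) = (-606 + D)/(41 + O))
(r(385, 806) + M(-92, -1642)) - 1081085 = ((-606 + 385)/(41 + 806) + ((-92)² + 915*(-1642) + 915*(-92) - 1642*(-92))) - 1081085 = (-221/847 + (8464 - 1502430 - 84180 + 151064)) - 1081085 = ((1/847)*(-221) - 1427082) - 1081085 = (-221/847 - 1427082) - 1081085 = -1208738675/847 - 1081085 = -2124417670/847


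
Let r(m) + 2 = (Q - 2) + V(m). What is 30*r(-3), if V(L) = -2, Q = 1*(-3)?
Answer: -270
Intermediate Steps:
Q = -3
r(m) = -9 (r(m) = -2 + ((-3 - 2) - 2) = -2 + (-5 - 2) = -2 - 7 = -9)
30*r(-3) = 30*(-9) = -270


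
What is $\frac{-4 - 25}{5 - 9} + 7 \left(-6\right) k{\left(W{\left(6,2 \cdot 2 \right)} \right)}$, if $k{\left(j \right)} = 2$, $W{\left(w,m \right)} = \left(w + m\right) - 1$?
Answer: $- \frac{307}{4} \approx -76.75$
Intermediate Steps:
$W{\left(w,m \right)} = -1 + m + w$ ($W{\left(w,m \right)} = \left(m + w\right) - 1 = -1 + m + w$)
$\frac{-4 - 25}{5 - 9} + 7 \left(-6\right) k{\left(W{\left(6,2 \cdot 2 \right)} \right)} = \frac{-4 - 25}{5 - 9} + 7 \left(-6\right) 2 = - \frac{29}{-4} - 84 = \left(-29\right) \left(- \frac{1}{4}\right) - 84 = \frac{29}{4} - 84 = - \frac{307}{4}$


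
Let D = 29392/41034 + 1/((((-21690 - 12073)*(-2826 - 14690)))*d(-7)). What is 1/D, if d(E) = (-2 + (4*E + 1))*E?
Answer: 351874521511044/252042109869203 ≈ 1.3961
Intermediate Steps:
d(E) = E*(-1 + 4*E) (d(E) = (-2 + (1 + 4*E))*E = (-1 + 4*E)*E = E*(-1 + 4*E))
D = 252042109869203/351874521511044 (D = 29392/41034 + 1/((((-21690 - 12073)*(-2826 - 14690)))*((-7*(-1 + 4*(-7))))) = 29392*(1/41034) + 1/(((-33763*(-17516)))*((-7*(-1 - 28)))) = 14696/20517 + 1/(591392708*((-7*(-29)))) = 14696/20517 + (1/591392708)/203 = 14696/20517 + (1/591392708)*(1/203) = 14696/20517 + 1/120052719724 = 252042109869203/351874521511044 ≈ 0.71628)
1/D = 1/(252042109869203/351874521511044) = 351874521511044/252042109869203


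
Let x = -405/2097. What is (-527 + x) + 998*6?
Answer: 1272368/233 ≈ 5460.8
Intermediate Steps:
x = -45/233 (x = -405*1/2097 = -45/233 ≈ -0.19313)
(-527 + x) + 998*6 = (-527 - 45/233) + 998*6 = -122836/233 + 5988 = 1272368/233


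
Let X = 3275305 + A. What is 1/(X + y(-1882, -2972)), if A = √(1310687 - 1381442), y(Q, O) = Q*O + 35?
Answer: 8868644/78652846469491 - I*√70755/78652846469491 ≈ 1.1276e-7 - 3.3819e-12*I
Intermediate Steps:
y(Q, O) = 35 + O*Q (y(Q, O) = O*Q + 35 = 35 + O*Q)
A = I*√70755 (A = √(-70755) = I*√70755 ≈ 266.0*I)
X = 3275305 + I*√70755 ≈ 3.2753e+6 + 266.0*I
1/(X + y(-1882, -2972)) = 1/((3275305 + I*√70755) + (35 - 2972*(-1882))) = 1/((3275305 + I*√70755) + (35 + 5593304)) = 1/((3275305 + I*√70755) + 5593339) = 1/(8868644 + I*√70755)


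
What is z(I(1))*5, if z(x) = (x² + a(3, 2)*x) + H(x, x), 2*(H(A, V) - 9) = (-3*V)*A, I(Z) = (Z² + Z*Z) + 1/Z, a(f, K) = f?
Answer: 135/2 ≈ 67.500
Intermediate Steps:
I(Z) = 1/Z + 2*Z² (I(Z) = (Z² + Z²) + 1/Z = 2*Z² + 1/Z = 1/Z + 2*Z²)
H(A, V) = 9 - 3*A*V/2 (H(A, V) = 9 + ((-3*V)*A)/2 = 9 + (-3*A*V)/2 = 9 - 3*A*V/2)
z(x) = 9 + 3*x - x²/2 (z(x) = (x² + 3*x) + (9 - 3*x*x/2) = (x² + 3*x) + (9 - 3*x²/2) = 9 + 3*x - x²/2)
z(I(1))*5 = (9 + 3*((1 + 2*1³)/1) - (1 + 2*1³)²/2)*5 = (9 + 3*(1*(1 + 2*1)) - (1 + 2*1)²/2)*5 = (9 + 3*(1*(1 + 2)) - (1 + 2)²/2)*5 = (9 + 3*(1*3) - (1*3)²/2)*5 = (9 + 3*3 - ½*3²)*5 = (9 + 9 - ½*9)*5 = (9 + 9 - 9/2)*5 = (27/2)*5 = 135/2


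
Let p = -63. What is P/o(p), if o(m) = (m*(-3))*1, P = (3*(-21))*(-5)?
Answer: 5/3 ≈ 1.6667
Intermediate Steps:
P = 315 (P = -63*(-5) = 315)
o(m) = -3*m (o(m) = -3*m*1 = -3*m)
P/o(p) = 315/((-3*(-63))) = 315/189 = 315*(1/189) = 5/3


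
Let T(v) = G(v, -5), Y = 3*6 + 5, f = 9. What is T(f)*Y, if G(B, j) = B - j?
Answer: 322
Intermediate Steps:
Y = 23 (Y = 18 + 5 = 23)
T(v) = 5 + v (T(v) = v - 1*(-5) = v + 5 = 5 + v)
T(f)*Y = (5 + 9)*23 = 14*23 = 322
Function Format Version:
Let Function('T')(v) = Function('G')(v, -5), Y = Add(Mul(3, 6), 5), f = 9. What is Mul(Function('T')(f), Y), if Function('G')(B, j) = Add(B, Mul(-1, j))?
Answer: 322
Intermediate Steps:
Y = 23 (Y = Add(18, 5) = 23)
Function('T')(v) = Add(5, v) (Function('T')(v) = Add(v, Mul(-1, -5)) = Add(v, 5) = Add(5, v))
Mul(Function('T')(f), Y) = Mul(Add(5, 9), 23) = Mul(14, 23) = 322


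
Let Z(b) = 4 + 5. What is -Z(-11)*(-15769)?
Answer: 141921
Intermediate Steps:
Z(b) = 9
-Z(-11)*(-15769) = -9*(-15769) = -1*(-141921) = 141921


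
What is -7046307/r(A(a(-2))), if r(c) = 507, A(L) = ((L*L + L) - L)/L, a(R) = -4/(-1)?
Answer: -2348769/169 ≈ -13898.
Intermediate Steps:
a(R) = 4 (a(R) = -4*(-1) = 4)
A(L) = L (A(L) = ((L**2 + L) - L)/L = ((L + L**2) - L)/L = L**2/L = L)
-7046307/r(A(a(-2))) = -7046307/507 = -7046307*1/507 = -2348769/169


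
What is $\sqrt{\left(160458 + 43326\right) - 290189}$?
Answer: $i \sqrt{86405} \approx 293.95 i$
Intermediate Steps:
$\sqrt{\left(160458 + 43326\right) - 290189} = \sqrt{203784 - 290189} = \sqrt{-86405} = i \sqrt{86405}$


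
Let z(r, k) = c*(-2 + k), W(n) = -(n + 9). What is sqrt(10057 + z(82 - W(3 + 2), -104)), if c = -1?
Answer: sqrt(10163) ≈ 100.81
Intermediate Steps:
W(n) = -9 - n (W(n) = -(9 + n) = -9 - n)
z(r, k) = 2 - k (z(r, k) = -(-2 + k) = 2 - k)
sqrt(10057 + z(82 - W(3 + 2), -104)) = sqrt(10057 + (2 - 1*(-104))) = sqrt(10057 + (2 + 104)) = sqrt(10057 + 106) = sqrt(10163)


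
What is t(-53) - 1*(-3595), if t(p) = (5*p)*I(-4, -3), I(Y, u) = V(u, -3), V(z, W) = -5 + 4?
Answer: 3860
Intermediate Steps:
V(z, W) = -1
I(Y, u) = -1
t(p) = -5*p (t(p) = (5*p)*(-1) = -5*p)
t(-53) - 1*(-3595) = -5*(-53) - 1*(-3595) = 265 + 3595 = 3860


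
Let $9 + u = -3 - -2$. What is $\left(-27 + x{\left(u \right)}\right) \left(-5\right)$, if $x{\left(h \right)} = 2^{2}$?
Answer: $115$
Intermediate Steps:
$u = -10$ ($u = -9 - 1 = -10$)
$x{\left(h \right)} = 4$
$\left(-27 + x{\left(u \right)}\right) \left(-5\right) = \left(-27 + 4\right) \left(-5\right) = \left(-23\right) \left(-5\right) = 115$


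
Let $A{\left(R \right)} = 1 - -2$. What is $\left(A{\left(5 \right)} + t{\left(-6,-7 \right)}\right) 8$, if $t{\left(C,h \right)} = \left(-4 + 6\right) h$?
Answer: $-88$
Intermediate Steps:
$t{\left(C,h \right)} = 2 h$
$A{\left(R \right)} = 3$ ($A{\left(R \right)} = 1 + 2 = 3$)
$\left(A{\left(5 \right)} + t{\left(-6,-7 \right)}\right) 8 = \left(3 + 2 \left(-7\right)\right) 8 = \left(3 - 14\right) 8 = \left(-11\right) 8 = -88$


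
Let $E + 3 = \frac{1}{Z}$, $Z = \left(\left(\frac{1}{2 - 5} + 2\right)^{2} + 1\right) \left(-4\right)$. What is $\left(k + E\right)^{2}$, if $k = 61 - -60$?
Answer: $\frac{257249521}{18496} \approx 13908.0$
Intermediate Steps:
$Z = - \frac{136}{9}$ ($Z = \left(\left(\frac{1}{-3} + 2\right)^{2} + 1\right) \left(-4\right) = \left(\left(- \frac{1}{3} + 2\right)^{2} + 1\right) \left(-4\right) = \left(\left(\frac{5}{3}\right)^{2} + 1\right) \left(-4\right) = \left(\frac{25}{9} + 1\right) \left(-4\right) = \frac{34}{9} \left(-4\right) = - \frac{136}{9} \approx -15.111$)
$k = 121$ ($k = 61 + 60 = 121$)
$E = - \frac{417}{136}$ ($E = -3 + \frac{1}{- \frac{136}{9}} = -3 - \frac{9}{136} = - \frac{417}{136} \approx -3.0662$)
$\left(k + E\right)^{2} = \left(121 - \frac{417}{136}\right)^{2} = \left(\frac{16039}{136}\right)^{2} = \frac{257249521}{18496}$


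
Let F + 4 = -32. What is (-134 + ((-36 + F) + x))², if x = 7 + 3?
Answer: 38416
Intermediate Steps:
x = 10
F = -36 (F = -4 - 32 = -36)
(-134 + ((-36 + F) + x))² = (-134 + ((-36 - 36) + 10))² = (-134 + (-72 + 10))² = (-134 - 62)² = (-196)² = 38416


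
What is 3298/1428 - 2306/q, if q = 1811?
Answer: 78815/76062 ≈ 1.0362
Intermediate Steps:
3298/1428 - 2306/q = 3298/1428 - 2306/1811 = 3298*(1/1428) - 2306*1/1811 = 97/42 - 2306/1811 = 78815/76062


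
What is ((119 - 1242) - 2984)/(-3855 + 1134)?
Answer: 1369/907 ≈ 1.5094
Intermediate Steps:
((119 - 1242) - 2984)/(-3855 + 1134) = (-1123 - 2984)/(-2721) = -4107*(-1/2721) = 1369/907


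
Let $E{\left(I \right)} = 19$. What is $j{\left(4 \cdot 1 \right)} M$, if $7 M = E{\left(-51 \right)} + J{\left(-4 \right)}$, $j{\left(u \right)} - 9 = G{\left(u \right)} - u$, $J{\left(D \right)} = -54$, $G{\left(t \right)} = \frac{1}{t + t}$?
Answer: $- \frac{205}{8} \approx -25.625$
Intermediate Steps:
$G{\left(t \right)} = \frac{1}{2 t}$
$j{\left(u \right)} = 9 + \frac{1}{2 u} - u$ ($j{\left(u \right)} = 9 - \left(u - \frac{1}{2 u}\right) = 9 + \frac{1}{2 u} - u$)
$M = -5$ ($M = \frac{19 - 54}{7} = \frac{1}{7} \left(-35\right) = -5$)
$j{\left(4 \cdot 1 \right)} M = \left(9 + \frac{1}{2 \cdot 4 \cdot 1} - 4 \cdot 1\right) \left(-5\right) = \left(9 + \frac{1}{2 \cdot 4} - 4\right) \left(-5\right) = \left(9 + \frac{1}{2} \cdot \frac{1}{4} - 4\right) \left(-5\right) = \left(9 + \frac{1}{8} - 4\right) \left(-5\right) = \frac{41}{8} \left(-5\right) = - \frac{205}{8}$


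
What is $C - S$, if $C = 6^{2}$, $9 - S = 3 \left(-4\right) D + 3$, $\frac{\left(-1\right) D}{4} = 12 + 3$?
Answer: $750$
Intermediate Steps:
$D = -60$ ($D = - 4 \left(12 + 3\right) = \left(-4\right) 15 = -60$)
$S = -714$ ($S = 9 - \left(3 \left(-4\right) \left(-60\right) + 3\right) = 9 - \left(\left(-12\right) \left(-60\right) + 3\right) = 9 - \left(720 + 3\right) = 9 - 723 = -714$)
$C = 36$
$C - S = 36 - -714 = 36 + 714 = 750$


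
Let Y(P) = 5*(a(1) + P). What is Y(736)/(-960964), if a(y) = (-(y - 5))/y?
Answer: -25/6493 ≈ -0.0038503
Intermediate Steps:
a(y) = (5 - y)/y (a(y) = (-(-5 + y))/y = (5 - y)/y)
Y(P) = 20 + 5*P (Y(P) = 5*((5 - 1*1)/1 + P) = 5*(1*(5 - 1) + P) = 5*(1*4 + P) = 5*(4 + P) = 20 + 5*P)
Y(736)/(-960964) = (20 + 5*736)/(-960964) = (20 + 3680)*(-1/960964) = 3700*(-1/960964) = -25/6493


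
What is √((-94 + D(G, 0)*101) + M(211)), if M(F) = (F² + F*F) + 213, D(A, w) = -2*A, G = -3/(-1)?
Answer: √88555 ≈ 297.58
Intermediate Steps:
G = 3 (G = -3*(-1) = 3)
M(F) = 213 + 2*F² (M(F) = (F² + F²) + 213 = 2*F² + 213 = 213 + 2*F²)
√((-94 + D(G, 0)*101) + M(211)) = √((-94 - 2*3*101) + (213 + 2*211²)) = √((-94 - 6*101) + (213 + 2*44521)) = √((-94 - 606) + (213 + 89042)) = √(-700 + 89255) = √88555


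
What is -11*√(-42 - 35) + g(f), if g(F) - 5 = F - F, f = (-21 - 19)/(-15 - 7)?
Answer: 5 - 11*I*√77 ≈ 5.0 - 96.525*I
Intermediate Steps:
f = 20/11 (f = -40/(-22) = -40*(-1/22) = 20/11 ≈ 1.8182)
g(F) = 5 (g(F) = 5 + (F - F) = 5 + 0 = 5)
-11*√(-42 - 35) + g(f) = -11*√(-42 - 35) + 5 = -11*I*√77 + 5 = 5 - 11*I*√77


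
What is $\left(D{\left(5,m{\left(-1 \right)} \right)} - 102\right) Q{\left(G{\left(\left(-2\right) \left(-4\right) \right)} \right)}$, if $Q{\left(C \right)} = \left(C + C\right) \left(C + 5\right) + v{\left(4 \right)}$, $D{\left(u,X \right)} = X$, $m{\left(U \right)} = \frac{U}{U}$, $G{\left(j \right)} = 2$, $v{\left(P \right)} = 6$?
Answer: $-3434$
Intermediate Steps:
$m{\left(U \right)} = 1$
$Q{\left(C \right)} = 6 + 2 C \left(5 + C\right)$ ($Q{\left(C \right)} = \left(C + C\right) \left(C + 5\right) + 6 = 2 C \left(5 + C\right) + 6 = 6 + 2 C \left(5 + C\right)$)
$\left(D{\left(5,m{\left(-1 \right)} \right)} - 102\right) Q{\left(G{\left(\left(-2\right) \left(-4\right) \right)} \right)} = \left(1 - 102\right) \left(6 + 2 \cdot 2^{2} + 10 \cdot 2\right) = - 101 \left(6 + 2 \cdot 4 + 20\right) = - 101 \left(6 + 8 + 20\right) = \left(-101\right) 34 = -3434$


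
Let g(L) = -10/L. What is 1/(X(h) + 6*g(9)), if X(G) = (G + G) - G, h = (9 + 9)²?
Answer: 3/952 ≈ 0.0031513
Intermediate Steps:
h = 324 (h = 18² = 324)
X(G) = G (X(G) = 2*G - G = G)
1/(X(h) + 6*g(9)) = 1/(324 + 6*(-10/9)) = 1/(324 - 20/3) = 1/(952/3) = 3/952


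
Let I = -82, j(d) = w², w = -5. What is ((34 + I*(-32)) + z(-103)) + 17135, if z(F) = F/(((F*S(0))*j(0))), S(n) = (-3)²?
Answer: 4453426/225 ≈ 19793.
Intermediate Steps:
S(n) = 9
j(d) = 25 (j(d) = (-5)² = 25)
z(F) = 1/225 (z(F) = F/(((F*9)*25)) = F/(((9*F)*25)) = F/((225*F)) = F*(1/(225*F)) = 1/225)
((34 + I*(-32)) + z(-103)) + 17135 = ((34 - 82*(-32)) + 1/225) + 17135 = ((34 + 2624) + 1/225) + 17135 = (2658 + 1/225) + 17135 = 598051/225 + 17135 = 4453426/225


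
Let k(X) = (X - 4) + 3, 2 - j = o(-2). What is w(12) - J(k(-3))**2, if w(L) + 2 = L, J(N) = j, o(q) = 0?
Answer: 6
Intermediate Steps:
j = 2 (j = 2 - 1*0 = 2 + 0 = 2)
k(X) = -1 + X (k(X) = (-4 + X) + 3 = -1 + X)
J(N) = 2
w(L) = -2 + L
w(12) - J(k(-3))**2 = (-2 + 12) - 1*2**2 = 10 - 1*4 = 10 - 4 = 6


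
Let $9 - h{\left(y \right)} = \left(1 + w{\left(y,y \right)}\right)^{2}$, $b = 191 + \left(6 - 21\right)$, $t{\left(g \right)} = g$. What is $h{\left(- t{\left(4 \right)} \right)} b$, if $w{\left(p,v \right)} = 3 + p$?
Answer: $1584$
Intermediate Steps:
$b = 176$ ($b = 191 - 15 = 176$)
$h{\left(y \right)} = 9 - \left(4 + y\right)^{2}$ ($h{\left(y \right)} = 9 - \left(1 + \left(3 + y\right)\right)^{2} = 9 - \left(4 + y\right)^{2}$)
$h{\left(- t{\left(4 \right)} \right)} b = \left(9 - \left(4 - 4\right)^{2}\right) 176 = \left(9 - 0^{2}\right) 176 = \left(9 - 0\right) 176 = \left(9 + 0\right) 176 = 9 \cdot 176 = 1584$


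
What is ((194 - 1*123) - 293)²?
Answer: 49284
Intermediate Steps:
((194 - 1*123) - 293)² = ((194 - 123) - 293)² = (71 - 293)² = (-222)² = 49284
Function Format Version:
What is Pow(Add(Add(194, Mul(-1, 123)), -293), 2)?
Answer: 49284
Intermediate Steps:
Pow(Add(Add(194, Mul(-1, 123)), -293), 2) = Pow(Add(Add(194, -123), -293), 2) = Pow(Add(71, -293), 2) = Pow(-222, 2) = 49284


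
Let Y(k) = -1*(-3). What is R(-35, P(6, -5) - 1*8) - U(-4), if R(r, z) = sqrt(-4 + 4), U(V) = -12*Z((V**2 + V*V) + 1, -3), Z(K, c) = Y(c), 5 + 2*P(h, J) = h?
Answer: 36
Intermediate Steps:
P(h, J) = -5/2 + h/2
Y(k) = 3
Z(K, c) = 3
U(V) = -36 (U(V) = -12*3 = -36)
R(r, z) = 0 (R(r, z) = sqrt(0) = 0)
R(-35, P(6, -5) - 1*8) - U(-4) = 0 - 1*(-36) = 0 + 36 = 36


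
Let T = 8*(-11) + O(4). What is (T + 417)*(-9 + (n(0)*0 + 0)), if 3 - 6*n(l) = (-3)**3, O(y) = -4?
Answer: -2925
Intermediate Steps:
n(l) = 5 (n(l) = 1/2 - 1/6*(-3)**3 = 1/2 - 1/6*(-27) = 1/2 + 9/2 = 5)
T = -92 (T = 8*(-11) - 4 = -88 - 4 = -92)
(T + 417)*(-9 + (n(0)*0 + 0)) = (-92 + 417)*(-9 + (5*0 + 0)) = 325*(-9 + (0 + 0)) = 325*(-9 + 0) = 325*(-9) = -2925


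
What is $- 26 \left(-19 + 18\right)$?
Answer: $26$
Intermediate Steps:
$- 26 \left(-19 + 18\right) = \left(-26\right) \left(-1\right) = 26$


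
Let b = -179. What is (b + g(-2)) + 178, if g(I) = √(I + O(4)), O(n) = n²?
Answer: -1 + √14 ≈ 2.7417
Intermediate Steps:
g(I) = √(16 + I) (g(I) = √(I + 4²) = √(I + 16) = √(16 + I))
(b + g(-2)) + 178 = (-179 + √(16 - 2)) + 178 = (-179 + √14) + 178 = -1 + √14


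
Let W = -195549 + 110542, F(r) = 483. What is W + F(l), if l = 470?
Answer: -84524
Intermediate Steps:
W = -85007
W + F(l) = -85007 + 483 = -84524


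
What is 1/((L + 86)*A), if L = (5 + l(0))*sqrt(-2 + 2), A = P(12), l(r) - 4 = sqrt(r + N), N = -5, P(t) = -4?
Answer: -1/344 ≈ -0.0029070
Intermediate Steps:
l(r) = 4 + sqrt(-5 + r) (l(r) = 4 + sqrt(r - 5) = 4 + sqrt(-5 + r))
A = -4
L = 0 (L = (5 + (4 + sqrt(-5 + 0)))*sqrt(-2 + 2) = (5 + (4 + sqrt(-5)))*sqrt(0) = (5 + (4 + I*sqrt(5)))*0 = (9 + I*sqrt(5))*0 = 0)
1/((L + 86)*A) = 1/((0 + 86)*(-4)) = 1/(86*(-4)) = 1/(-344) = -1/344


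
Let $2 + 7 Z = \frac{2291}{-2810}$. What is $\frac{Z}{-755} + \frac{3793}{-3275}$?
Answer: $- \frac{2252134621}{1945461350} \approx -1.1576$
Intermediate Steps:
$Z = - \frac{7911}{19670}$ ($Z = - \frac{2}{7} + \frac{2291 \frac{1}{-2810}}{7} = - \frac{2}{7} + \frac{2291 \left(- \frac{1}{2810}\right)}{7} = - \frac{2}{7} + \frac{1}{7} \left(- \frac{2291}{2810}\right) = - \frac{2}{7} - \frac{2291}{19670} = - \frac{7911}{19670} \approx -0.40219$)
$\frac{Z}{-755} + \frac{3793}{-3275} = - \frac{7911}{19670 \left(-755\right)} + \frac{3793}{-3275} = \left(- \frac{7911}{19670}\right) \left(- \frac{1}{755}\right) + 3793 \left(- \frac{1}{3275}\right) = \frac{7911}{14850850} - \frac{3793}{3275} = - \frac{2252134621}{1945461350}$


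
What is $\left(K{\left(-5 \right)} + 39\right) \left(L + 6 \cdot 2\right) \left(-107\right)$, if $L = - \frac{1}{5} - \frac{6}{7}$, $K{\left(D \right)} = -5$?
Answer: $- \frac{1393354}{35} \approx -39810.0$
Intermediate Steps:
$L = - \frac{37}{35}$ ($L = \left(-1\right) \frac{1}{5} - \frac{6}{7} = - \frac{1}{5} - \frac{6}{7} = - \frac{37}{35} \approx -1.0571$)
$\left(K{\left(-5 \right)} + 39\right) \left(L + 6 \cdot 2\right) \left(-107\right) = \left(-5 + 39\right) \left(- \frac{37}{35} + 6 \cdot 2\right) \left(-107\right) = 34 \left(- \frac{37}{35} + 12\right) \left(-107\right) = 34 \cdot \frac{383}{35} \left(-107\right) = \frac{13022}{35} \left(-107\right) = - \frac{1393354}{35}$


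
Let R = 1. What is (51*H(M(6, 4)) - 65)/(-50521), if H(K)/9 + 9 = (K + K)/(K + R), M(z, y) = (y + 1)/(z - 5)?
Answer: 3431/50521 ≈ 0.067912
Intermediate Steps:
M(z, y) = (1 + y)/(-5 + z)
H(K) = -81 + 18*K/(1 + K) (H(K) = -81 + 9*((K + K)/(K + 1)) = -81 + 9*((2*K)/(1 + K)) = -81 + 9*(2*K/(1 + K)) = -81 + 18*K/(1 + K))
(51*H(M(6, 4)) - 65)/(-50521) = (51*(9*(-9 - 7*(1 + 4)/(-5 + 6))/(1 + (1 + 4)/(-5 + 6))) - 65)/(-50521) = (51*(9*(-9 - 7*5/1)/(1 + 5/1)) - 65)*(-1/50521) = (51*(9*(-9 - 7*5)/(1 + 1*5)) - 65)*(-1/50521) = (51*(9*(-9 - 7*5)/(1 + 5)) - 65)*(-1/50521) = (51*(9*(-9 - 35)/6) - 65)*(-1/50521) = (51*(9*(1/6)*(-44)) - 65)*(-1/50521) = (51*(-66) - 65)*(-1/50521) = (-3366 - 65)*(-1/50521) = -3431*(-1/50521) = 3431/50521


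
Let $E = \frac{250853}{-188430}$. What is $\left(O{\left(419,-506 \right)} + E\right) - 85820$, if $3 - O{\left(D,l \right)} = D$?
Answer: $- \frac{16249700333}{188430} \approx -86237.0$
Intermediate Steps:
$E = - \frac{250853}{188430}$ ($E = 250853 \left(- \frac{1}{188430}\right) = - \frac{250853}{188430} \approx -1.3313$)
$O{\left(D,l \right)} = 3 - D$
$\left(O{\left(419,-506 \right)} + E\right) - 85820 = \left(\left(3 - 419\right) - \frac{250853}{188430}\right) - 85820 = \left(-416 - \frac{250853}{188430}\right) - 85820 = - \frac{78637733}{188430} - 85820 = - \frac{16249700333}{188430}$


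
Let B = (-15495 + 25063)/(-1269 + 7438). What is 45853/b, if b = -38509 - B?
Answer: -282867157/237571589 ≈ -1.1907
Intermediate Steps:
B = 9568/6169 ≈ 1.5510
b = -237571589/6169 (b = -38509 - 1*9568/6169 = -38509 - 9568/6169 = -237571589/6169 ≈ -38511.)
45853/b = 45853/(-237571589/6169) = 45853*(-6169/237571589) = -282867157/237571589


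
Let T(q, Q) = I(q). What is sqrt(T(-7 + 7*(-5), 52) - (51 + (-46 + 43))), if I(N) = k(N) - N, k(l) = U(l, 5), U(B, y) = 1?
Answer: I*sqrt(5) ≈ 2.2361*I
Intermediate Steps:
k(l) = 1
I(N) = 1 - N
T(q, Q) = 1 - q
sqrt(T(-7 + 7*(-5), 52) - (51 + (-46 + 43))) = sqrt((1 - (-7 + 7*(-5))) - (51 + (-46 + 43))) = sqrt((1 - (-7 - 35)) - (51 - 3)) = sqrt((1 - 1*(-42)) - 1*48) = sqrt((1 + 42) - 48) = sqrt(43 - 48) = sqrt(-5) = I*sqrt(5)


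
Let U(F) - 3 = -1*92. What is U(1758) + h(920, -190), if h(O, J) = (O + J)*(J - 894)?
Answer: -791409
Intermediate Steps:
U(F) = -89 (U(F) = 3 - 1*92 = 3 - 92 = -89)
h(O, J) = (-894 + J)*(J + O) (h(O, J) = (J + O)*(-894 + J) = (-894 + J)*(J + O))
U(1758) + h(920, -190) = -89 + ((-190)² - 894*(-190) - 894*920 - 190*920) = -89 + (36100 + 169860 - 822480 - 174800) = -89 - 791320 = -791409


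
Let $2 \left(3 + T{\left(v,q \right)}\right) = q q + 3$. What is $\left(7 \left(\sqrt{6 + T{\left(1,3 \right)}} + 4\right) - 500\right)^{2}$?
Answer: $203401$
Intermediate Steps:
$T{\left(v,q \right)} = - \frac{3}{2} + \frac{q^{2}}{2}$ ($T{\left(v,q \right)} = -3 + \frac{q q + 3}{2} = -3 + \frac{q^{2} + 3}{2} = -3 + \frac{3 + q^{2}}{2} = -3 + \left(\frac{3}{2} + \frac{q^{2}}{2}\right) = - \frac{3}{2} + \frac{q^{2}}{2}$)
$\left(7 \left(\sqrt{6 + T{\left(1,3 \right)}} + 4\right) - 500\right)^{2} = \left(7 \left(\sqrt{6 - \left(\frac{3}{2} - \frac{3^{2}}{2}\right)} + 4\right) - 500\right)^{2} = \left(7 \left(\sqrt{6 + \left(- \frac{3}{2} + \frac{1}{2} \cdot 9\right)} + 4\right) - 500\right)^{2} = \left(7 \left(\sqrt{6 + \left(- \frac{3}{2} + \frac{9}{2}\right)} + 4\right) - 500\right)^{2} = \left(7 \left(\sqrt{6 + 3} + 4\right) - 500\right)^{2} = \left(7 \left(\sqrt{9} + 4\right) - 500\right)^{2} = \left(7 \left(3 + 4\right) - 500\right)^{2} = \left(7 \cdot 7 - 500\right)^{2} = \left(49 - 500\right)^{2} = \left(-451\right)^{2} = 203401$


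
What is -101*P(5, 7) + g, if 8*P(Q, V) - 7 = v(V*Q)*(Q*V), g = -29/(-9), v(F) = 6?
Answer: -197021/72 ≈ -2736.4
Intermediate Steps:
g = 29/9 (g = -29*(-⅑) = 29/9 ≈ 3.2222)
P(Q, V) = 7/8 + 3*Q*V/4 (P(Q, V) = 7/8 + (6*(Q*V))/8 = 7/8 + (6*Q*V)/8 = 7/8 + 3*Q*V/4)
-101*P(5, 7) + g = -101*(7/8 + (¾)*5*7) + 29/9 = -101*(7/8 + 105/4) + 29/9 = -101*217/8 + 29/9 = -21917/8 + 29/9 = -197021/72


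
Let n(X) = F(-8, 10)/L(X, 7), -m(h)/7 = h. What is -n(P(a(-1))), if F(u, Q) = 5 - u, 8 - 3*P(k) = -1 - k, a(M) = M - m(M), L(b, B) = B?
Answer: -13/7 ≈ -1.8571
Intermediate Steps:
m(h) = -7*h
a(M) = 8*M (a(M) = M - (-7)*M = M + 7*M = 8*M)
P(k) = 3 + k/3 (P(k) = 8/3 - (-1 - k)/3 = 8/3 + (⅓ + k/3) = 3 + k/3)
n(X) = 13/7 (n(X) = (5 - 1*(-8))/7 = (5 + 8)*(⅐) = 13*(⅐) = 13/7)
-n(P(a(-1))) = -1*13/7 = -13/7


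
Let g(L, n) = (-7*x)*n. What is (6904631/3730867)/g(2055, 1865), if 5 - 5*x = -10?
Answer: -6904631/146119406055 ≈ -4.7253e-5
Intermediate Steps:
x = 3 (x = 1 - ⅕*(-10) = 1 + 2 = 3)
g(L, n) = -21*n (g(L, n) = (-7*3)*n = -21*n)
(6904631/3730867)/g(2055, 1865) = (6904631/3730867)/((-21*1865)) = (6904631*(1/3730867))/(-39165) = (6904631/3730867)*(-1/39165) = -6904631/146119406055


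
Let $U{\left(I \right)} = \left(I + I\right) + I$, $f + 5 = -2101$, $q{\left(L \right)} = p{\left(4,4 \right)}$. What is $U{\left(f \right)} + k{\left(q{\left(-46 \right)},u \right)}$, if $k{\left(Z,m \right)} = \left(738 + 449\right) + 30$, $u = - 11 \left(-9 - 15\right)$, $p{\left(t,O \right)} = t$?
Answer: $-5101$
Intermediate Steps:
$q{\left(L \right)} = 4$
$f = -2106$ ($f = -5 - 2101 = -2106$)
$U{\left(I \right)} = 3 I$ ($U{\left(I \right)} = 2 I + I = 3 I$)
$u = 264$ ($u = \left(-11\right) \left(-24\right) = 264$)
$k{\left(Z,m \right)} = 1217$ ($k{\left(Z,m \right)} = 1187 + 30 = 1217$)
$U{\left(f \right)} + k{\left(q{\left(-46 \right)},u \right)} = 3 \left(-2106\right) + 1217 = -6318 + 1217 = -5101$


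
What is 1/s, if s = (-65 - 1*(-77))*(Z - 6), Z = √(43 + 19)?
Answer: 1/52 + √62/312 ≈ 0.044468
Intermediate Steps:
Z = √62 ≈ 7.8740
s = -72 + 12*√62 (s = (-65 - 1*(-77))*(√62 - 6) = (-65 + 77)*(-6 + √62) = 12*(-6 + √62) = -72 + 12*√62 ≈ 22.488)
1/s = 1/(-72 + 12*√62)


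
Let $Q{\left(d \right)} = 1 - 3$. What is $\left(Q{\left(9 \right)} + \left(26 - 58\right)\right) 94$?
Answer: $-3196$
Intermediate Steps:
$Q{\left(d \right)} = -2$
$\left(Q{\left(9 \right)} + \left(26 - 58\right)\right) 94 = \left(-2 + \left(26 - 58\right)\right) 94 = \left(-2 - 32\right) 94 = \left(-34\right) 94 = -3196$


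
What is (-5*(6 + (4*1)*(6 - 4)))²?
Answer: 4900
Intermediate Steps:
(-5*(6 + (4*1)*(6 - 4)))² = (-5*(6 + 4*2))² = (-5*(6 + 8))² = (-5*14)² = (-70)² = 4900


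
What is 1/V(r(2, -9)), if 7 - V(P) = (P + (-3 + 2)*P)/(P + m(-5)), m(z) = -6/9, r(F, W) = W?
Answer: ⅐ ≈ 0.14286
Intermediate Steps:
m(z) = -⅔ (m(z) = -6*⅑ = -⅔)
V(P) = 7 (V(P) = 7 - (P + (-3 + 2)*P)/(P - ⅔) = 7 - (P - P)/(-⅔ + P) = 7 - 0/(-⅔ + P) = 7 - 1*0 = 7 + 0 = 7)
1/V(r(2, -9)) = 1/7 = ⅐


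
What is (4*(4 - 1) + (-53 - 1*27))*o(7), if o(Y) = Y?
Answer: -476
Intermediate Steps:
(4*(4 - 1) + (-53 - 1*27))*o(7) = (4*(4 - 1) + (-53 - 1*27))*7 = (4*3 + (-53 - 27))*7 = (12 - 80)*7 = -68*7 = -476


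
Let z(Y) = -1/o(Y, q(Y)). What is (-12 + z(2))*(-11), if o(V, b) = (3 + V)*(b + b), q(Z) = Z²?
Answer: 5291/40 ≈ 132.27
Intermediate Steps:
o(V, b) = 2*b*(3 + V) (o(V, b) = (3 + V)*(2*b) = 2*b*(3 + V))
z(Y) = -1/(2*Y²*(3 + Y))
(-12 + z(2))*(-11) = (-12 - ½/(2²*(3 + 2)))*(-11) = (-12 - ½*¼/5)*(-11) = (-12 - ½*¼*⅕)*(-11) = (-12 - 1/40)*(-11) = -481/40*(-11) = 5291/40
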